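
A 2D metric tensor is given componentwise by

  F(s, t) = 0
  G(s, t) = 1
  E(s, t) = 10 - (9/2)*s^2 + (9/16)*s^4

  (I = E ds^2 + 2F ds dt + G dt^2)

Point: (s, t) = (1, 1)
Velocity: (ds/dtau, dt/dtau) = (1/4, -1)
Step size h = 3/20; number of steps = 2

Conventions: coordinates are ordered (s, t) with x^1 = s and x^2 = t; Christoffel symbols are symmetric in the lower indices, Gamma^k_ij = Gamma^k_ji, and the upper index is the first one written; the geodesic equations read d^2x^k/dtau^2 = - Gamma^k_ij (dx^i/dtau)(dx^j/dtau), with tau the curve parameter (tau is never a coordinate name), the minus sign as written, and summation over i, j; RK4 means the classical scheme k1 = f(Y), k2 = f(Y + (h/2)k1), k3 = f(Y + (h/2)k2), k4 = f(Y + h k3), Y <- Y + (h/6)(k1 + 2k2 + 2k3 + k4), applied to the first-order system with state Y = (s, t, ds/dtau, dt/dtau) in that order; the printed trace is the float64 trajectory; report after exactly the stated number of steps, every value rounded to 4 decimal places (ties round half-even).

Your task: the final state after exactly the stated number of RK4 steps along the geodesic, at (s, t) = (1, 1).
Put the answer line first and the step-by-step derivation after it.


Answer: s = 1.0767, t = 0.7000, ds/dtau = 0.2615, dt/dtau = -1.0000

f(Y) = (ds/dtau, dt/dtau, -Gamma^s_ij Y'^i Y'^j, -Gamma^t_ij Y'^i Y'^j) with the Gammas evaluated at the stage position; h = 0.150000; intermediate values shown to 6 dp
step 0: s = 1.0000, t = 1.0000, ds/dtau = 0.2500, dt/dtau = -1.0000
step 1:
  k1: at (s, t) = (1.000000, 1.000000), (ds/dtau, dt/dtau) = (0.250000, -1.000000); Gamma_sss = -0.556701, Gamma_sst = 0.000000, Gamma_stt = 0.000000, Gamma_tss = 0.000000, Gamma_tst = 0.000000, Gamma_ttt = 0.000000; k1 = (0.250000, -1.000000, 0.034794, 0.000000)
  k2: at (s, t) = (1.018750, 0.925000), (ds/dtau, dt/dtau) = (0.252610, -1.000000); Gamma_sss = -0.571960, Gamma_sst = 0.000000, Gamma_stt = 0.000000, Gamma_tss = 0.000000, Gamma_tst = 0.000000, Gamma_ttt = 0.000000; k2 = (0.252610, -1.000000, 0.036498, 0.000000)
  k3: at (s, t) = (1.018946, 0.925000), (ds/dtau, dt/dtau) = (0.252737, -1.000000); Gamma_sss = -0.572121, Gamma_sst = 0.000000, Gamma_stt = 0.000000, Gamma_tss = 0.000000, Gamma_tst = 0.000000, Gamma_ttt = 0.000000; k3 = (0.252737, -1.000000, 0.036545, 0.000000)
  k4: at (s, t) = (1.037911, 0.850000), (ds/dtau, dt/dtau) = (0.255482, -1.000000); Gamma_sss = -0.587885, Gamma_sst = 0.000000, Gamma_stt = 0.000000, Gamma_tss = 0.000000, Gamma_tst = 0.000000, Gamma_ttt = 0.000000; k4 = (0.255482, -1.000000, 0.038372, 0.000000)
  Y <- Y + (h/6)(k1 + 2k2 + 2k3 + k4): s = 1.0379, t = 0.8500, ds/dtau = 0.2555, dt/dtau = -1.0000
step 2:
  k1: at (s, t) = (1.037904, 0.850000), (ds/dtau, dt/dtau) = (0.255481, -1.000000); Gamma_sss = -0.587880, Gamma_sst = 0.000000, Gamma_stt = 0.000000, Gamma_tss = 0.000000, Gamma_tst = 0.000000, Gamma_ttt = 0.000000; k1 = (0.255481, -1.000000, 0.038371, 0.000000)
  k2: at (s, t) = (1.057065, 0.775000), (ds/dtau, dt/dtau) = (0.258359, -1.000000); Gamma_sss = -0.604152, Gamma_sst = 0.000000, Gamma_stt = 0.000000, Gamma_tss = 0.000000, Gamma_tst = 0.000000, Gamma_ttt = 0.000000; k2 = (0.258359, -1.000000, 0.040327, 0.000000)
  k3: at (s, t) = (1.057281, 0.775000), (ds/dtau, dt/dtau) = (0.258506, -1.000000); Gamma_sss = -0.604337, Gamma_sst = 0.000000, Gamma_stt = 0.000000, Gamma_tss = 0.000000, Gamma_tst = 0.000000, Gamma_ttt = 0.000000; k3 = (0.258506, -1.000000, 0.040385, 0.000000)
  k4: at (s, t) = (1.076680, 0.700000), (ds/dtau, dt/dtau) = (0.261539, -1.000000); Gamma_sss = -0.621179, Gamma_sst = 0.000000, Gamma_stt = 0.000000, Gamma_tss = 0.000000, Gamma_tst = 0.000000, Gamma_ttt = 0.000000; k4 = (0.261539, -1.000000, 0.042490, 0.000000)
  Y <- Y + (h/6)(k1 + 2k2 + 2k3 + k4): s = 1.0767, t = 0.7000, ds/dtau = 0.2615, dt/dtau = -1.0000


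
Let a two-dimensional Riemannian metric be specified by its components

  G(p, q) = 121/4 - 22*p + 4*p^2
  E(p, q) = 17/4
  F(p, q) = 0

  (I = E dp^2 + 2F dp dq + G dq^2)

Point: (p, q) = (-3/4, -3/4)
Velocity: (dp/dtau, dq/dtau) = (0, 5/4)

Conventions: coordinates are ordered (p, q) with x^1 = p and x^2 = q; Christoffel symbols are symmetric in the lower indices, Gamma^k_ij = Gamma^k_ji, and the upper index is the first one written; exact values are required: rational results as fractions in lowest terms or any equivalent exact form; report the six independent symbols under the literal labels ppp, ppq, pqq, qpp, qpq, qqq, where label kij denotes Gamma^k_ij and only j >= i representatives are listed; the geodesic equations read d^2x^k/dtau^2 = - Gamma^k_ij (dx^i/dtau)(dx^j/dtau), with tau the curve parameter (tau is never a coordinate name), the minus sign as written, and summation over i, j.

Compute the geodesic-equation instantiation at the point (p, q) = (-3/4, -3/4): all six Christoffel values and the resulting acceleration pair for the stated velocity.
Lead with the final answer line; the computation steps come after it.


Answer: Gamma_ppp = 0, Gamma_ppq = 0, Gamma_pqq = 56/17, Gamma_qpp = 0, Gamma_qpq = -2/7, Gamma_qqq = 0; accelerations (d^2p/dtau^2, d^2q/dtau^2) = (-175/34, 0)

E = 17/4, F = 0, G = 49 at the point
E_p = 0, E_q = 0, F_p = 0, F_q = 0, G_p = -28, G_q = 0
EG - F^2 = 833/4;  g^inv = (4/833) * [[49, 0], [0, 17/4]]
first-kind symbols [ij,l] = (1/2)(d_i g_jl + d_j g_il - d_l g_ij): [pp,p] = E_p/2 = 0, [pp,q] = F_p - E_q/2 = 0, [pq,p] = E_q/2 = 0, [pq,q] = G_p/2 = -14, [qq,p] = F_q - G_p/2 = 14, [qq,q] = G_q/2 = 0
Gamma^p_ij = (G*[ij,p] - F*[ij,q])/(EG - F^2), Gamma^q_ij = (E*[ij,q] - F*[ij,p])/(EG - F^2)
Gamma_ppp = 0, Gamma_ppq = 0, Gamma_pqq = 56/17, Gamma_qpp = 0, Gamma_qpq = -2/7, Gamma_qqq = 0
d^2p/dtau^2 = -(Gamma_ppp*(0)^2 + 2*Gamma_ppq*(0)*(5/4) + Gamma_pqq*(5/4)^2) = -175/34
d^2q/dtau^2 = -(Gamma_qpp*(0)^2 + 2*Gamma_qpq*(0)*(5/4) + Gamma_qqq*(5/4)^2) = 0


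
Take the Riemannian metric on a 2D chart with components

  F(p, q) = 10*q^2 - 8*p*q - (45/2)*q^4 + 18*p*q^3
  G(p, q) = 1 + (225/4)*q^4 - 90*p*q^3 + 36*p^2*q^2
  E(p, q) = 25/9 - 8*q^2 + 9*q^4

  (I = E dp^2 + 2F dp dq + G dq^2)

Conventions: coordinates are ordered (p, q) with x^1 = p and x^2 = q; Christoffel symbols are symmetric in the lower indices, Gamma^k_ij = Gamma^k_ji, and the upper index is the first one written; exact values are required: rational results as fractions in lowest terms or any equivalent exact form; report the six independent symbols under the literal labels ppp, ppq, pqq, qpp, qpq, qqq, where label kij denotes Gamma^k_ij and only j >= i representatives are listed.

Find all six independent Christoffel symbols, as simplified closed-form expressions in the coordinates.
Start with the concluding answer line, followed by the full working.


Answer: Gamma_ppp = 0, Gamma_ppq = (648*q^3 - 288*q)/(1296*p^2*q^2 - 3240*p*q^3 + 2349*q^4 - 288*q^2 + 100), Gamma_pqq = (648*p*q^2 - 288*p - 1620*q^3 + 720*q)/(1296*p^2*q^2 - 3240*p*q^3 + 2349*q^4 - 288*q^2 + 100), Gamma_qpp = 0, Gamma_qpq = (1296*p*q^2 - 1620*q^3)/(1296*p^2*q^2 - 3240*p*q^3 + 2349*q^4 - 288*q^2 + 100), Gamma_qqq = (1296*p^2*q - 4860*p*q^2 + 4050*q^3)/(1296*p^2*q^2 - 3240*p*q^3 + 2349*q^4 - 288*q^2 + 100)

E = 25/9 - 8*q^2 + 9*q^4; F = 10*q^2 - 8*p*q - (45/2)*q^4 + 18*p*q^3; G = 1 + (225/4)*q^4 - 90*p*q^3 + 36*p^2*q^2
Gamma^k_ij = (1/2) g^{kl} (d_i g_jl + d_j g_il - d_l g_ij), with g^inv = (1/(EG-F^2)) [[G, -F], [-F, E]]
first partials: E_p = 0, E_q = -16*q + 36*q^3, F_p = -8*q + 18*q^3, F_q = 20*q - 8*p - 90*q^3 + 54*p*q^2, G_p = -90*q^3 + 72*p*q^2, G_q = 225*q^3 - 270*p*q^2 + 72*p^2*q
D = EG - F^2 = 25/9 - 8*q^2 + (261/4)*q^4 - 90*p*q^3 + 36*p^2*q^2
expanded: Gamma^p_pp = (G E_p - 2F F_p + F E_q)/(2D), Gamma^p_pq = (G E_q - F G_p)/(2D), Gamma^p_qq = (2G F_q - G G_p - F G_q)/(2D), Gamma^q_pp = (2E F_p - E E_q - F E_p)/(2D), Gamma^q_pq = (E G_p - F E_q)/(2D), Gamma^q_qq = (E G_q - 2F F_q + F G_p)/(2D); substitute and cancel common factors


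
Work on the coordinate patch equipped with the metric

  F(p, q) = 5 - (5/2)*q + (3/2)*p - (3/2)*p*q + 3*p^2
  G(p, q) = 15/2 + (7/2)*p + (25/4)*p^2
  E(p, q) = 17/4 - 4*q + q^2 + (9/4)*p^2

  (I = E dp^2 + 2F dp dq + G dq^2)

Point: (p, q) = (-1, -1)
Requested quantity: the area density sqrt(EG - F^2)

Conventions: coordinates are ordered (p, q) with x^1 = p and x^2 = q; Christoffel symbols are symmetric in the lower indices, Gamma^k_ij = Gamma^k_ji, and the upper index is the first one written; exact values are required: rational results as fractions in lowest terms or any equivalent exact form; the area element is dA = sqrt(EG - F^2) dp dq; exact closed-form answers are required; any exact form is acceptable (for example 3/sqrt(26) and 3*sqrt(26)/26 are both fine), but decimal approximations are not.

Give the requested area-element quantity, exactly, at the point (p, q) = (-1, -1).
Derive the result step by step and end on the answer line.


E = 23/2, F = 15/2, G = 41/4; EG - F^2 = 493/8

Answer: sqrt(EG - F^2) = sqrt(986)/4


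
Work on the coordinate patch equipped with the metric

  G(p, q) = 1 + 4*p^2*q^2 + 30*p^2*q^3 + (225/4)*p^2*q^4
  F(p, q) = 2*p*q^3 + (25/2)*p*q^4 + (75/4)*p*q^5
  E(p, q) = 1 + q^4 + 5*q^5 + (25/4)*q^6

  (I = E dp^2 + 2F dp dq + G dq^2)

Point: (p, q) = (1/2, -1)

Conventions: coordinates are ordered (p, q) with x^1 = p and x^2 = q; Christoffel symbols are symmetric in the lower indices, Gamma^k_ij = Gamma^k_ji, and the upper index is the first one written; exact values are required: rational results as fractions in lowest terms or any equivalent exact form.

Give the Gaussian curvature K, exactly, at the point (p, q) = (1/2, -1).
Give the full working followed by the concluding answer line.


E = 13/4, F = -33/8, G = 137/16, EG - F^2 = 173/16 at the point
E_p = 0, E_q = -33/2, F_p = -33/4, F_q = 199/8, G_p = 121/4, G_q = -143/4
E_qq = 199/2, F_pq = 199/4, G_pp = 121/2
By Brioschi, K is (det M1 - det M2) divided by (EG - F^2) squared.
M1 = [[-E_qq/2 + F_pq - G_pp/2, E_p/2, F_p - E_q/2], [F_q - G_p/2, E, F], [G_q/2, F, G]] = [[-121/4, 0, 0], [39/4, 13/4, -33/8], [-143/8, -33/8, 137/16]]; det M1 = -20933/64
M2 = [[0, E_q/2, G_p/2], [E_q/2, E, F], [G_p/2, F, G]] = [[0, -33/4, 121/8], [-33/4, 13/4, -33/8], [121/8, -33/8, 137/16]]; det M2 = -18997/64
det M1 - det M2 = -121/4; K = -121/4 / (173/16)^2 = -7744/29929

Answer: K = -7744/29929


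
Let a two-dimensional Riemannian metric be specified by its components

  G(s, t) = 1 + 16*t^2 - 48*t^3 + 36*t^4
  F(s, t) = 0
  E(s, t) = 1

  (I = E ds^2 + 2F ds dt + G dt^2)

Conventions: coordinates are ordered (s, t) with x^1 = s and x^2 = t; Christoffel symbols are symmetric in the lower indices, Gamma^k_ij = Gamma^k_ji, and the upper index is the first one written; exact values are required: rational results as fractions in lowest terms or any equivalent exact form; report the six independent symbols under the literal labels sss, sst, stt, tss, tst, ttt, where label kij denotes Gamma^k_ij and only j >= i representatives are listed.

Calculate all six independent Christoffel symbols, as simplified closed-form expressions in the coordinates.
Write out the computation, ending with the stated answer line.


E = 1; F = 0; G = 1 + 16*t^2 - 48*t^3 + 36*t^4
Gamma^k_ij = (1/2) g^{kl} (d_i g_jl + d_j g_il - d_l g_ij), with g^inv = (1/(EG-F^2)) [[G, -F], [-F, E]]
first partials: E_s = 0, E_t = 0, F_s = 0, F_t = 0, G_s = 0, G_t = 32*t - 144*t^2 + 144*t^3
D = EG - F^2 = 1 + 16*t^2 - 48*t^3 + 36*t^4
expanded: Gamma^s_ss = (G E_s - 2F F_s + F E_t)/(2D), Gamma^s_st = (G E_t - F G_s)/(2D), Gamma^s_tt = (2G F_t - G G_s - F G_t)/(2D), Gamma^t_ss = (2E F_s - E E_t - F E_s)/(2D), Gamma^t_st = (E G_s - F E_t)/(2D), Gamma^t_tt = (E G_t - 2F F_t + F G_s)/(2D); substitute and cancel common factors

Answer: Gamma_sss = 0, Gamma_sst = 0, Gamma_stt = 0, Gamma_tss = 0, Gamma_tst = 0, Gamma_ttt = (72*t^3 - 72*t^2 + 16*t)/(36*t^4 - 48*t^3 + 16*t^2 + 1)


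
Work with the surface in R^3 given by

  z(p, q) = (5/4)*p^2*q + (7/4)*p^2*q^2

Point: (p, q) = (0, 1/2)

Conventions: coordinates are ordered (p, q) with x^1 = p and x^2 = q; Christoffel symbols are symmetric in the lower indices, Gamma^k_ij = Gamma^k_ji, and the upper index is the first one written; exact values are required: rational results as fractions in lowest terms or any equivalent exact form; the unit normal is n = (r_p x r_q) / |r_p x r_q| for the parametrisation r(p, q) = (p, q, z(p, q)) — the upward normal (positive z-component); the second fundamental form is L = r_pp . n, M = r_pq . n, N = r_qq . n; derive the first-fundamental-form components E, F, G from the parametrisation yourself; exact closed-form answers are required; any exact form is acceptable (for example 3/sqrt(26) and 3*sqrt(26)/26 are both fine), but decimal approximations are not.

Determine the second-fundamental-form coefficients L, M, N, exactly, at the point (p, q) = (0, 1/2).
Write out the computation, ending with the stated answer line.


z_p = 0, z_q = 0, z_pp = 17/8, z_pq = 0, z_qq = 0
E = 1, F = 0, G = 1; answer radicand W^2 = 1
unnormalised second-form numerators: l = 17/8, m = 0, n = 0; L = l/sqrt(1), and similarly M = m/sqrt(W^2), N = n/sqrt(W^2)

Answer: L = 17/8, M = 0, N = 0


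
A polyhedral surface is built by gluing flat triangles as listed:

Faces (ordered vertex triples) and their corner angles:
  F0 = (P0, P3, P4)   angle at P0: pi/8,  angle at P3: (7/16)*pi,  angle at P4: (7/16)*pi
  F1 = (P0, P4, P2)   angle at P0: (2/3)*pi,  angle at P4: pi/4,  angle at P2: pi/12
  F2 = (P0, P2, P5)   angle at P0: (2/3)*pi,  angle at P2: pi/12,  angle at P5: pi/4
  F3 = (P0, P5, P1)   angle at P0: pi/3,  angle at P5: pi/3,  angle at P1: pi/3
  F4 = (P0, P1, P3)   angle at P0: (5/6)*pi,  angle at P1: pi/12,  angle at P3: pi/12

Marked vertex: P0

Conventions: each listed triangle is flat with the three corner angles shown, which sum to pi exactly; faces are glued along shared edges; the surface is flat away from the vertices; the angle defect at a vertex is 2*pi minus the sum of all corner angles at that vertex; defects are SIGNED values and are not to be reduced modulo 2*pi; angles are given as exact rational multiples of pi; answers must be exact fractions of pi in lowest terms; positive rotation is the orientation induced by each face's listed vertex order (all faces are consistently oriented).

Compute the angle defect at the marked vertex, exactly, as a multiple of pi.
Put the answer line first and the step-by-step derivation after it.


Answer: defect(P0) = (-5/8)*pi

Sum of corner angles at P0: (21/8)*pi
defect = 2*pi - (21/8)*pi


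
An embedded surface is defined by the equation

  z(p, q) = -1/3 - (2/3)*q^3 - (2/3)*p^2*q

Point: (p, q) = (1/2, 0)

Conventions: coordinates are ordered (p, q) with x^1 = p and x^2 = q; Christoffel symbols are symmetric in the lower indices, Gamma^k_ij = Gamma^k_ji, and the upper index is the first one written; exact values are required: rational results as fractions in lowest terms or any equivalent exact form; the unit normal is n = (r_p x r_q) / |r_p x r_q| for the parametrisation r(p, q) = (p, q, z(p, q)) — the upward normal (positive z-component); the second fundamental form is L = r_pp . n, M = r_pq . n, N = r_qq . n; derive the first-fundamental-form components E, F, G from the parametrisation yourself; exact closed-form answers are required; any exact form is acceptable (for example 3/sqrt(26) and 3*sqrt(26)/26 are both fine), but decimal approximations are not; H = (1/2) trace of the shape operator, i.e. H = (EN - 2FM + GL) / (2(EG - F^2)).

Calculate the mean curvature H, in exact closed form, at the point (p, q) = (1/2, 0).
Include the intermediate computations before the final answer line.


z_p = 0, z_q = -1/6, z_pp = 0, z_pq = -2/3, z_qq = 0
E = 1, F = 0, G = 37/36; answer radicand W^2 = 37/36
unnormalised second-form numerators: l = 0, m = -2/3, n = 0; L = l/sqrt(37/36), and similarly M = m/sqrt(W^2), N = n/sqrt(W^2)
H = (E*n - 2*F*m + G*l) / (2*(EG - F^2)*sqrt(W^2)); E*n - 2*F*m + G*l = 0, EG - F^2 = 37/36, so H = (0)/sqrt(37/36)

Answer: H = 0


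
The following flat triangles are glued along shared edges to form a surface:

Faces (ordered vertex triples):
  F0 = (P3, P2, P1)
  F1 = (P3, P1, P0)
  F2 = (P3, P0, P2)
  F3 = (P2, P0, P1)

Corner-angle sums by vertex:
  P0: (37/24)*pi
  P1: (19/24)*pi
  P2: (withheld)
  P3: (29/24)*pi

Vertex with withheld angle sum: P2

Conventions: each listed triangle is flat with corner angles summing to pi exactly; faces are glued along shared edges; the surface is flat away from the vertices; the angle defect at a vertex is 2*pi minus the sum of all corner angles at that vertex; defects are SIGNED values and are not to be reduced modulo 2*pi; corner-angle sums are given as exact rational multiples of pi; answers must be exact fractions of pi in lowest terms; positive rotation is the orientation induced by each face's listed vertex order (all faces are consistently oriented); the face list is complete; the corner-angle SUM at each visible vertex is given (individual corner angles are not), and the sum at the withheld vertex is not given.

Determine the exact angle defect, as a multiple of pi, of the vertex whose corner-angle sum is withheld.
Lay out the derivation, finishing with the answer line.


V = 4, E = 6, F = 4; chi = V - E + F = 2
Gauss-Bonnet: total defect = 2*pi*chi = 4*pi; visible defects sum to (59/24)*pi

Answer: defect(P2) = (37/24)*pi


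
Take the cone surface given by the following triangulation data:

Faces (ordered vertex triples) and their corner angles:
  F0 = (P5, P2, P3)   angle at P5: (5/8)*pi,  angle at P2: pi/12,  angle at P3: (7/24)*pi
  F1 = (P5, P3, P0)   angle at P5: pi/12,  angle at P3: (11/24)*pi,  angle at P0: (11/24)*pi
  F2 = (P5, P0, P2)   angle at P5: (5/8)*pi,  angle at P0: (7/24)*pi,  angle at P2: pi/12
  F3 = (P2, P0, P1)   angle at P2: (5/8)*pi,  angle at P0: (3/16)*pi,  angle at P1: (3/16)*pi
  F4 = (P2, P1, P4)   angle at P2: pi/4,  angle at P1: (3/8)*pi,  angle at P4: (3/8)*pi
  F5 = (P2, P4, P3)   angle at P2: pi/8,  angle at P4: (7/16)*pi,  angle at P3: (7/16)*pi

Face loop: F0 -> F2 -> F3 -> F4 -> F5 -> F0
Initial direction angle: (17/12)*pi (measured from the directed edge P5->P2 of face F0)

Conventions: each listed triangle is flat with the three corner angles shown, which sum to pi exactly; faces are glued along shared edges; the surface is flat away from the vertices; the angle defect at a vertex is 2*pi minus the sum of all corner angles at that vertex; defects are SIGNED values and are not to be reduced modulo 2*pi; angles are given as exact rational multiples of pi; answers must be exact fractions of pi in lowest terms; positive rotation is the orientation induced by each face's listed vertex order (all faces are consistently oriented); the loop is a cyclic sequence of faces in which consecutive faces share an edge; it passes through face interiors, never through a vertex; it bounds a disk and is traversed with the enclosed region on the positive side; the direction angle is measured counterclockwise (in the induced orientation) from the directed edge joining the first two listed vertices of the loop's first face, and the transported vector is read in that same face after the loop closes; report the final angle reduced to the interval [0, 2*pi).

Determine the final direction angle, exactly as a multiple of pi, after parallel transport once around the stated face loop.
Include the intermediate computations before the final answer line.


enclosed vertex P2: corner angles sum to (7/6)*pi, defect = 2*pi - (7/6)*pi = (5/6)*pi
summing the enclosed defects onto the initial angle, mod 2*pi in the induced orientation:
final angle = (17/12)*pi + (5/6)*pi = pi/4 (mod 2*pi)

Answer: final direction angle = pi/4


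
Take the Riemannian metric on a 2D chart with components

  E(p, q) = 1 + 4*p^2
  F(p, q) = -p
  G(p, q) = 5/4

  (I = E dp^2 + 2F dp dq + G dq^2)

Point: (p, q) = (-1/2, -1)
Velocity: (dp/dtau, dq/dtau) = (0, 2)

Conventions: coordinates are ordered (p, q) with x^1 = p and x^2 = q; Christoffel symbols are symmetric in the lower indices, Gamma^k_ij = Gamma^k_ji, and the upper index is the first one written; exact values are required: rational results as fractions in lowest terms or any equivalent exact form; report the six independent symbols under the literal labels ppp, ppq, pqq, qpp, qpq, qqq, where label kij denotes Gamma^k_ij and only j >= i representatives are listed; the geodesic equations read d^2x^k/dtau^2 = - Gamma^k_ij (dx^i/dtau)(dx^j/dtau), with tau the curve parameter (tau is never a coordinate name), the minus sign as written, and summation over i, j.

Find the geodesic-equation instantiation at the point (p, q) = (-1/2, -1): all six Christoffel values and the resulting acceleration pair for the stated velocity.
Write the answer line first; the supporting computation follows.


Answer: Gamma_ppp = -8/9, Gamma_ppq = 0, Gamma_pqq = 0, Gamma_qpp = -4/9, Gamma_qpq = 0, Gamma_qqq = 0; accelerations (d^2p/dtau^2, d^2q/dtau^2) = (0, 0)

E = 2, F = 1/2, G = 5/4 at the point
E_p = -4, E_q = 0, F_p = -1, F_q = 0, G_p = 0, G_q = 0
EG - F^2 = 9/4;  g^inv = (4/9) * [[5/4, -1/2], [-1/2, 2]]
first-kind symbols [ij,l] = (1/2)(d_i g_jl + d_j g_il - d_l g_ij): [pp,p] = E_p/2 = -2, [pp,q] = F_p - E_q/2 = -1, [pq,p] = E_q/2 = 0, [pq,q] = G_p/2 = 0, [qq,p] = F_q - G_p/2 = 0, [qq,q] = G_q/2 = 0
Gamma^p_ij = (G*[ij,p] - F*[ij,q])/(EG - F^2), Gamma^q_ij = (E*[ij,q] - F*[ij,p])/(EG - F^2)
Gamma_ppp = -8/9, Gamma_ppq = 0, Gamma_pqq = 0, Gamma_qpp = -4/9, Gamma_qpq = 0, Gamma_qqq = 0
d^2p/dtau^2 = -(Gamma_ppp*(0)^2 + 2*Gamma_ppq*(0)*(2) + Gamma_pqq*(2)^2) = 0
d^2q/dtau^2 = -(Gamma_qpp*(0)^2 + 2*Gamma_qpq*(0)*(2) + Gamma_qqq*(2)^2) = 0


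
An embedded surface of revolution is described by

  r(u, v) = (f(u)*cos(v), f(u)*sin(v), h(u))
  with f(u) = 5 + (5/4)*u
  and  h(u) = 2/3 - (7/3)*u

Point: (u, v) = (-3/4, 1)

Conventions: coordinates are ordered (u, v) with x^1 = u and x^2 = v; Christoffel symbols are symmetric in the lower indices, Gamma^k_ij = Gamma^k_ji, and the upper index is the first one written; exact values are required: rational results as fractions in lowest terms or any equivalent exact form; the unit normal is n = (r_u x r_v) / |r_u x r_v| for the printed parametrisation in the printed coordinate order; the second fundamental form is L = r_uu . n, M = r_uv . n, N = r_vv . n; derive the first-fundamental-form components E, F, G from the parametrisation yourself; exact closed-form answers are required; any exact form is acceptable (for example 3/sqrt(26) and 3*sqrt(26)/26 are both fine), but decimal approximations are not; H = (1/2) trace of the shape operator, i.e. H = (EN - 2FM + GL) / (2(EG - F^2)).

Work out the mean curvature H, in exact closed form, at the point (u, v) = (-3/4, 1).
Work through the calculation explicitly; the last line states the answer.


f = 65/16, f' = 5/4, f'' = 0, h' = -7/3, h'' = 0
E = 1009/144, F = 0, G = 4225/256; answer radicand W^2 = 1009/144
unnormalised second-form numerators: l = 0, m = 0, n = -455/48; L = l/sqrt(1009/144), and similarly M = m/sqrt(W^2), N = n/sqrt(W^2)
H = (E*n - 2*F*m + G*l) / (2*(EG - F^2)*sqrt(W^2)); E*n - 2*F*m + G*l = -459095/6912, EG - F^2 = 4263025/36864, so H = (-56/195)/sqrt(1009/144)

Answer: H = -224*sqrt(1009)/65585


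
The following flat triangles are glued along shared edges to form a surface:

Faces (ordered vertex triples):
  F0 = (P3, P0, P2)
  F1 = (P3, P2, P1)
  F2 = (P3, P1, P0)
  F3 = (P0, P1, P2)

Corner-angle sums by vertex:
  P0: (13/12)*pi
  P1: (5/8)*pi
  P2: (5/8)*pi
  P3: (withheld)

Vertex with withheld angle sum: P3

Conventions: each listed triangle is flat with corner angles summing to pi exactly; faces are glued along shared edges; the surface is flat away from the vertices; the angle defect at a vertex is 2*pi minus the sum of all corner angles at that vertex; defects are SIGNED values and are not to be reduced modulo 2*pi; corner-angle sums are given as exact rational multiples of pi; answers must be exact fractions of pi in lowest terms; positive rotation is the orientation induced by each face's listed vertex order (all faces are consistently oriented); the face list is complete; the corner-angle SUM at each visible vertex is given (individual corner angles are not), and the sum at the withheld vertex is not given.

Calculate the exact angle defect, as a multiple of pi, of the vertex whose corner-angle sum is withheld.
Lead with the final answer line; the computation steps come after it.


Answer: defect(P3) = pi/3

V = 4, E = 6, F = 4; chi = V - E + F = 2
Gauss-Bonnet: total defect = 2*pi*chi = 4*pi; visible defects sum to (11/3)*pi


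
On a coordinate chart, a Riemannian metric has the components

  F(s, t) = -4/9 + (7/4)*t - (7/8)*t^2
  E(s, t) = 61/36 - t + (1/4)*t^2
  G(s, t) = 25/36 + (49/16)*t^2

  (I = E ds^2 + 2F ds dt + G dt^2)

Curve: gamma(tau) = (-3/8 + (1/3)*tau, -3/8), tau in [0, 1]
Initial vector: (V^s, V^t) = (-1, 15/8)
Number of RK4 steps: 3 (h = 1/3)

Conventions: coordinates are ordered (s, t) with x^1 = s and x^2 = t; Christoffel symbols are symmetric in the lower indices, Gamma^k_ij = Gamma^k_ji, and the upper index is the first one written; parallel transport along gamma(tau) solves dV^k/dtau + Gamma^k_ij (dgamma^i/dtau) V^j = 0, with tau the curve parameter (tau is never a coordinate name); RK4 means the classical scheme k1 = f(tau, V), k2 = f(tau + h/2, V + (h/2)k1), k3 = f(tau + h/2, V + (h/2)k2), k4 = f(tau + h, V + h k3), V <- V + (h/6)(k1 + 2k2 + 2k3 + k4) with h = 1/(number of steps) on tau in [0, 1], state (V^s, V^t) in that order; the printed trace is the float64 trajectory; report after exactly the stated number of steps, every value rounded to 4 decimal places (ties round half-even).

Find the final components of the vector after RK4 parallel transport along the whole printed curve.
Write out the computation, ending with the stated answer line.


gamma'(tau) = (1/3, 0); f(tau, V)^k = -Gamma^k_ij(gamma(tau)) gamma'^i(tau) V^j; h = 1/3; intermediate values shown to 6 dp
curve data and Christoffel symbols at the stage parameters:
  tau = 0.000000: gamma = (-0.375000, -0.375000), gamma' = (0.333333, 0.000000); Gamma_sss = 0.834822, Gamma_sst = -0.767535, Gamma_stt = 1.495818, Gamma_tss = 1.435733, Gamma_tst = -0.834822, Gamma_ttt = 0.606214
  tau = 0.166667: gamma = (-0.319444, -0.375000), gamma' = (0.333333, 0.000000); Gamma_sss = 0.834822, Gamma_sst = -0.767535, Gamma_stt = 1.495818, Gamma_tss = 1.435733, Gamma_tst = -0.834822, Gamma_ttt = 0.606214
  tau = 0.333333: gamma = (-0.263889, -0.375000), gamma' = (0.333333, 0.000000); Gamma_sss = 0.834822, Gamma_sst = -0.767535, Gamma_stt = 1.495818, Gamma_tss = 1.435733, Gamma_tst = -0.834822, Gamma_ttt = 0.606214
  tau = 0.500000: gamma = (-0.208333, -0.375000), gamma' = (0.333333, 0.000000); Gamma_sss = 0.834822, Gamma_sst = -0.767535, Gamma_stt = 1.495818, Gamma_tss = 1.435733, Gamma_tst = -0.834822, Gamma_ttt = 0.606214
  tau = 0.666667: gamma = (-0.152778, -0.375000), gamma' = (0.333333, 0.000000); Gamma_sss = 0.834822, Gamma_sst = -0.767535, Gamma_stt = 1.495818, Gamma_tss = 1.435733, Gamma_tst = -0.834822, Gamma_ttt = 0.606214
  tau = 0.833333: gamma = (-0.097222, -0.375000), gamma' = (0.333333, 0.000000); Gamma_sss = 0.834822, Gamma_sst = -0.767535, Gamma_stt = 1.495818, Gamma_tss = 1.435733, Gamma_tst = -0.834822, Gamma_ttt = 0.606214
  tau = 1.000000: gamma = (-0.041667, -0.375000), gamma' = (0.333333, 0.000000); Gamma_sss = 0.834822, Gamma_sst = -0.767535, Gamma_stt = 1.495818, Gamma_tss = 1.435733, Gamma_tst = -0.834822, Gamma_ttt = 0.606214
step 0: V^s = -1.0000, V^t = 1.8750
step 1: k1 = (0.757984, 1.000341), k2 = (0.765484, 0.986277), k3 = (0.764537, 0.985026), k4 = (0.771071, 0.969747); V <- V + (h/6)(k1 + 2k2 + 2k3 + k4): V^s = -0.7451, V^t = 2.2035
step 2: k1 = (0.771078, 0.969736), k2 = (0.776667, 0.953208), k3 = (0.775703, 0.951996), k4 = (0.780314, 0.934297); V <- V + (h/6)(k1 + 2k2 + 2k3 + k4): V^s = -0.4864, V^t = 2.5210
step 3: k1 = (0.780319, 0.934284), k2 = (0.783967, 0.915374), k3 = (0.782992, 0.914206), k4 = (0.785655, 0.894176); V <- V + (h/6)(k1 + 2k2 + 2k3 + k4): V^s = -0.2253, V^t = 2.8258

Answer: V^s = -0.2253, V^t = 2.8258


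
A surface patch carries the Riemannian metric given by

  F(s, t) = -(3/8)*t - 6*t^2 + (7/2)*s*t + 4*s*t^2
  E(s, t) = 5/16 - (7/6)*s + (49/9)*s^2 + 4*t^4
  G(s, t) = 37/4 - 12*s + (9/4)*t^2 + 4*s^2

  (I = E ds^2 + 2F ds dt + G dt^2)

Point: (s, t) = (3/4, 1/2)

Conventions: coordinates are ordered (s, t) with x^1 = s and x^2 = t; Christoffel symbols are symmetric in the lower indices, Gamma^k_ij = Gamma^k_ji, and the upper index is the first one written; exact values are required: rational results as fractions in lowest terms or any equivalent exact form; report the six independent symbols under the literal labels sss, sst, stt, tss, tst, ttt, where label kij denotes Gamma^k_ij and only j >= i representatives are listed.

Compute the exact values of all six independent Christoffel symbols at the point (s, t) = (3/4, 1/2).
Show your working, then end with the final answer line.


E = 11/4, F = 3/8, G = 49/16 at the point
E_s = 7, E_t = 2, F_s = 11/4, F_t = -3/4, G_s = -6, G_t = 9/4
EG - F^2 = 265/32;  g^inv = (32/265) * [[49/16, -3/8], [-3/8, 11/4]]
first-kind symbols [ij,l] = (1/2)(d_i g_jl + d_j g_il - d_l g_ij): [ss,s] = E_s/2 = 7/2, [ss,t] = F_s - E_t/2 = 7/4, [st,s] = E_t/2 = 1, [st,t] = G_s/2 = -3, [tt,s] = F_t - G_s/2 = 9/4, [tt,t] = G_t/2 = 9/8
Gamma^s_ij = (G*[ij,s] - F*[ij,t])/(EG - F^2), Gamma^t_ij = (E*[ij,t] - F*[ij,s])/(EG - F^2)

Answer: Gamma_sss = 322/265, Gamma_sst = 134/265, Gamma_stt = 207/265, Gamma_tss = 112/265, Gamma_tst = -276/265, Gamma_ttt = 72/265


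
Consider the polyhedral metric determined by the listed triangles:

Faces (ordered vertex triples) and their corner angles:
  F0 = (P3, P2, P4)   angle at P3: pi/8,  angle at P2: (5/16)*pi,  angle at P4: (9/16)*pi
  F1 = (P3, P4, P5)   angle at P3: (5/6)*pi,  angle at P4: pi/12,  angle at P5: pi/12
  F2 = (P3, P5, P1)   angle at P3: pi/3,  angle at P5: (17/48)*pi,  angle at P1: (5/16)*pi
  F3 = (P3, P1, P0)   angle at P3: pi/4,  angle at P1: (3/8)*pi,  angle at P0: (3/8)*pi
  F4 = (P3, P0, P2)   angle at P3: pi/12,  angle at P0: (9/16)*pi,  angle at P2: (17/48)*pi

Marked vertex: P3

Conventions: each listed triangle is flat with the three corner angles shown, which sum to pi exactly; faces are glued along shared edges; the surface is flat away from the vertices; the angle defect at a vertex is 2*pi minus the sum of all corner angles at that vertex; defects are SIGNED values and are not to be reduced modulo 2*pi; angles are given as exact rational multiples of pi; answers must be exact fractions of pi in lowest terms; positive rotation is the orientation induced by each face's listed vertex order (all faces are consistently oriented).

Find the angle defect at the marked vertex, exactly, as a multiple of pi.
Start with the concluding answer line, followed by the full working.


Answer: defect(P3) = (3/8)*pi

Sum of corner angles at P3: (13/8)*pi
defect = 2*pi - (13/8)*pi


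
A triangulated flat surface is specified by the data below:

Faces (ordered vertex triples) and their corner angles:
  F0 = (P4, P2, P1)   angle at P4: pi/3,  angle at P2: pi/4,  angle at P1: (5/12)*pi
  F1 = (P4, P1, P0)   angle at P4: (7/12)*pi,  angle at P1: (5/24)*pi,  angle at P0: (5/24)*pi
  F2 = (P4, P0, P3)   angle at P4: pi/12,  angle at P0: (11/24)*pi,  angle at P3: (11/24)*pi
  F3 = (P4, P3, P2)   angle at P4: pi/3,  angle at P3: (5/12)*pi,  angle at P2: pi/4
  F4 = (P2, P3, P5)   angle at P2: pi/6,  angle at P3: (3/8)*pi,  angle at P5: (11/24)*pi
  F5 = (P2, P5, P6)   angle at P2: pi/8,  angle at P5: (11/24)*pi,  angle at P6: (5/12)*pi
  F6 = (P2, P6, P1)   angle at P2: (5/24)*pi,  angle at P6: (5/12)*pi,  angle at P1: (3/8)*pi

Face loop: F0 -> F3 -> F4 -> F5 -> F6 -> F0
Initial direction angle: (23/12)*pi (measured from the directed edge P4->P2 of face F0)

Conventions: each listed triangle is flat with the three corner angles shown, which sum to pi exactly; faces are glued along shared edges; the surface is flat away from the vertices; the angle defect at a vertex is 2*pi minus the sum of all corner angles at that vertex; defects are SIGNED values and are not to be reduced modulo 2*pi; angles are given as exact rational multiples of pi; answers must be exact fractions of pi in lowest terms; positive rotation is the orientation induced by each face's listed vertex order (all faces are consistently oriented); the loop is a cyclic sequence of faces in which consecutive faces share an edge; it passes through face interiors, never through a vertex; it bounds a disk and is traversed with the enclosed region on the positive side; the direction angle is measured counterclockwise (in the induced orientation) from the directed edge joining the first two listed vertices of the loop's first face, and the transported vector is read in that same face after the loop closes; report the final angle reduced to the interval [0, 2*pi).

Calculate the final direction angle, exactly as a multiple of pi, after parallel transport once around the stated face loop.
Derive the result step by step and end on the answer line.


enclosed vertex P2: corner angles sum to pi, defect = 2*pi - pi = pi
by Gauss-Bonnet the loop rotates the vector by the enclosed defect sum (positive orientation, mod 2*pi)
final angle = (23/12)*pi + pi = (11/12)*pi (mod 2*pi)

Answer: final direction angle = (11/12)*pi


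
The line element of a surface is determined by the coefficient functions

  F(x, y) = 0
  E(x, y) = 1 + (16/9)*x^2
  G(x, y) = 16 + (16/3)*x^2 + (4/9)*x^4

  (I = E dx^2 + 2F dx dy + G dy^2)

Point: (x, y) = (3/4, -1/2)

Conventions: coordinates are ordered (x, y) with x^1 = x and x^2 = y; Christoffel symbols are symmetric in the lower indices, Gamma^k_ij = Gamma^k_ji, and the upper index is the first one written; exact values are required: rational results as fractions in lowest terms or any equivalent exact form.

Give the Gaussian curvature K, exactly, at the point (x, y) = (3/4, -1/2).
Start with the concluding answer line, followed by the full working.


Answer: K = -8/105

E = 2, F = 0, G = 1225/64, EG - F^2 = 1225/32 at the point
E_x = 8/3, E_y = 0, F_x = 0, F_y = 0, G_x = 35/4, G_y = 0
E_yy = 0, F_xy = 0, G_xx = 41/3
By Brioschi, K is (det M1 - det M2) divided by (EG - F^2) squared.
M1 = [[-E_yy/2 + F_xy - G_xx/2, E_x/2, F_x - E_y/2], [F_y - G_x/2, E, F], [G_y/2, F, G]] = [[-41/6, 4/3, 0], [-35/8, 2, 0], [0, 0, 1225/64]]; det M1 = -57575/384
M2 = [[0, E_y/2, G_x/2], [E_y/2, E, F], [G_x/2, F, G]] = [[0, 0, 35/8], [0, 2, 0], [35/8, 0, 1225/64]]; det M2 = -1225/32
det M1 - det M2 = -42875/384; K = -42875/384 / (1225/32)^2 = -8/105


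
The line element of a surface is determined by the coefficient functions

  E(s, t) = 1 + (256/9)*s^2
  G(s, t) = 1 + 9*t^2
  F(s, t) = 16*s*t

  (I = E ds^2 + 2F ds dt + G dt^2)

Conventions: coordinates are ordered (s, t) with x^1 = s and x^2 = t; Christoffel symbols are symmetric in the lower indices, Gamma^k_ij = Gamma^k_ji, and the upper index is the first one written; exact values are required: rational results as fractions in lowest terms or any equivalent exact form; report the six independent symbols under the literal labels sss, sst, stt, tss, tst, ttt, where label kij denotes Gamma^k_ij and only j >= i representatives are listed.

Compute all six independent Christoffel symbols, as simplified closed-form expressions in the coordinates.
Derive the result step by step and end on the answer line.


E = 1 + (256/9)*s^2; F = 16*s*t; G = 1 + 9*t^2
Gamma^k_ij = (1/2) g^{kl} (d_i g_jl + d_j g_il - d_l g_ij), with g^inv = (1/(EG-F^2)) [[G, -F], [-F, E]]
first partials: E_s = (512/9)*s, E_t = 0, F_s = 16*t, F_t = 16*s, G_s = 0, G_t = 18*t
D = EG - F^2 = 1 + 9*t^2 + (256/9)*s^2
expanded: Gamma^s_ss = (G E_s - 2F F_s + F E_t)/(2D), Gamma^s_st = (G E_t - F G_s)/(2D), Gamma^s_tt = (2G F_t - G G_s - F G_t)/(2D), Gamma^t_ss = (2E F_s - E E_t - F E_s)/(2D), Gamma^t_st = (E G_s - F E_t)/(2D), Gamma^t_tt = (E G_t - 2F F_t + F G_s)/(2D); substitute and cancel common factors

Answer: Gamma_sss = 256*s/(256*s^2 + 81*t^2 + 9), Gamma_sst = 0, Gamma_stt = 144*s/(256*s^2 + 81*t^2 + 9), Gamma_tss = 144*t/(256*s^2 + 81*t^2 + 9), Gamma_tst = 0, Gamma_ttt = 81*t/(256*s^2 + 81*t^2 + 9)


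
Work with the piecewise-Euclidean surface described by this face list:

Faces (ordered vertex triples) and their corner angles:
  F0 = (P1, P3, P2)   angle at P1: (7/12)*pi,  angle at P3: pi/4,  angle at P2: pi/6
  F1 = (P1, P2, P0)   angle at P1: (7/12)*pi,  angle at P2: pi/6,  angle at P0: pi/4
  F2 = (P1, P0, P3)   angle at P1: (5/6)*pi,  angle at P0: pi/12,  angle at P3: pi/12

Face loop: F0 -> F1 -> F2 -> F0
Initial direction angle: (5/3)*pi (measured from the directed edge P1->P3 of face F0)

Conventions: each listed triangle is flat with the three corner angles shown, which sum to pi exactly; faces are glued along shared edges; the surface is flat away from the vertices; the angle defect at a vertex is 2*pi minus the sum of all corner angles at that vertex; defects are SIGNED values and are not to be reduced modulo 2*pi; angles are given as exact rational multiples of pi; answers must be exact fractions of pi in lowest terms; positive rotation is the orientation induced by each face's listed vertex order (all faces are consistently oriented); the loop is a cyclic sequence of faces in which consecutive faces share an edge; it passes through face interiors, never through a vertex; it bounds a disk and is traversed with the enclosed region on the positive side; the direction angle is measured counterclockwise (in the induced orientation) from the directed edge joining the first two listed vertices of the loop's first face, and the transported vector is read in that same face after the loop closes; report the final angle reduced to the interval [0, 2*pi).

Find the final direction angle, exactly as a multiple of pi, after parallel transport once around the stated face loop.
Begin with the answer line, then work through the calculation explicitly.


Answer: final direction angle = (5/3)*pi

enclosed vertex P1: corner angles sum to 2*pi, defect = 2*pi - 2*pi = 0
adding the enclosed defects to the starting angle (mod 2*pi, induced orientation) gives the holonomy
final angle = (5/3)*pi + 0 = (5/3)*pi (mod 2*pi)


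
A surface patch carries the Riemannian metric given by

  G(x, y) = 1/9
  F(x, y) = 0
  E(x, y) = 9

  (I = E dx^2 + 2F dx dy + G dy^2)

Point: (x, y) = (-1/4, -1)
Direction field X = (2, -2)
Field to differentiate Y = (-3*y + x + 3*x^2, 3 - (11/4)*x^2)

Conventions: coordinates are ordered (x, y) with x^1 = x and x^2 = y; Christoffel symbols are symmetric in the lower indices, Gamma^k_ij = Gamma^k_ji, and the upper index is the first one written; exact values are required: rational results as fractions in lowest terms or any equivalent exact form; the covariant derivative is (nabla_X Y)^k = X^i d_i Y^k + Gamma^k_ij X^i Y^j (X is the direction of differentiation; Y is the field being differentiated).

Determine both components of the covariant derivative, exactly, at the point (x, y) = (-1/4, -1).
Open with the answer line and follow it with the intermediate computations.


Answer: (nabla_X Y)^x = 5, (nabla_X Y)^y = 11/4

E = 9, F = 0, G = 1/9 at the point
E_x = 0, E_y = 0, F_x = 0, F_y = 0, G_x = 0, G_y = 0
EG - F^2 = 1;  g^inv = (1) * [[1/9, 0], [0, 9]]
first-kind symbols [ij,l] = (1/2)(d_i g_jl + d_j g_il - d_l g_ij): [xx,x] = E_x/2 = 0, [xx,y] = F_x - E_y/2 = 0, [xy,x] = E_y/2 = 0, [xy,y] = G_x/2 = 0, [yy,x] = F_y - G_x/2 = 0, [yy,y] = G_y/2 = 0
Gamma^x_ij = (G*[ij,x] - F*[ij,y])/(EG - F^2), Gamma^y_ij = (E*[ij,y] - F*[ij,x])/(EG - F^2)
Gamma_xxx = 0, Gamma_xxy = 0, Gamma_xyy = 0, Gamma_yxx = 0, Gamma_yxy = 0, Gamma_yyy = 0
X = (2, -2), Y = (47/16, 181/64) at the point


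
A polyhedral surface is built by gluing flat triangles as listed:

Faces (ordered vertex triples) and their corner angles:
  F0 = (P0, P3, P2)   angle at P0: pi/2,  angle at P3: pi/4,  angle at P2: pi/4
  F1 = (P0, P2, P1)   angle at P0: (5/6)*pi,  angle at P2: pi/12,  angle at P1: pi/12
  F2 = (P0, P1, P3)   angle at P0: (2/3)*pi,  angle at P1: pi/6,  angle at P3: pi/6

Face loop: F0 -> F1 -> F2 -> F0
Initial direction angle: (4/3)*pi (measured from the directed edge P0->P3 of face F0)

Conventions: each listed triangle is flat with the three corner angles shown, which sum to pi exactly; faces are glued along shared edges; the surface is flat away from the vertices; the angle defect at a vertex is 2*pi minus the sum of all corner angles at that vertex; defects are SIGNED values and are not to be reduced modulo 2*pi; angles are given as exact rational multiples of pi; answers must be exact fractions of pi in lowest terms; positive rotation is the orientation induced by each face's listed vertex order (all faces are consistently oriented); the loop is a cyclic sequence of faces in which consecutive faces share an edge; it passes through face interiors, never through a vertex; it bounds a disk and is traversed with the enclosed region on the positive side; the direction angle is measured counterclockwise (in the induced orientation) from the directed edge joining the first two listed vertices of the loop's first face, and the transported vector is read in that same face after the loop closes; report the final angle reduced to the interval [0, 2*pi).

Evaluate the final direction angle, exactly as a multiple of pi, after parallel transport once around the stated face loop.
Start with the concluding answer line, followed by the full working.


Answer: final direction angle = (4/3)*pi

enclosed vertex P0: corner angles sum to 2*pi, defect = 2*pi - 2*pi = 0
the rotation equals the total enclosed defect, so the final angle is initial + defects (mod 2*pi)
final angle = (4/3)*pi + 0 = (4/3)*pi (mod 2*pi)
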